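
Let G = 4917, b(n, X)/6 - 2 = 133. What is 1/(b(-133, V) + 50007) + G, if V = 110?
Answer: 249867190/50817 ≈ 4917.0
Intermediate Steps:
b(n, X) = 810 (b(n, X) = 12 + 6*133 = 12 + 798 = 810)
1/(b(-133, V) + 50007) + G = 1/(810 + 50007) + 4917 = 1/50817 + 4917 = 249867190/50817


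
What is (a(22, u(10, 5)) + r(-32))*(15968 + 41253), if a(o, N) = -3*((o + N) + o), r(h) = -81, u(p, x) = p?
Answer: -13904703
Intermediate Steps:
a(o, N) = -6*o - 3*N (a(o, N) = -3*((N + o) + o) = -3*(N + 2*o) = -6*o - 3*N)
(a(22, u(10, 5)) + r(-32))*(15968 + 41253) = ((-6*22 - 3*10) - 81)*(15968 + 41253) = ((-132 - 30) - 81)*57221 = (-162 - 81)*57221 = -243*57221 = -13904703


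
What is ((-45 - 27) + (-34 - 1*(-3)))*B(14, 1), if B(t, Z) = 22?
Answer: -2266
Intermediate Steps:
((-45 - 27) + (-34 - 1*(-3)))*B(14, 1) = ((-45 - 27) + (-34 - 1*(-3)))*22 = (-72 + (-34 + 3))*22 = (-72 - 31)*22 = -103*22 = -2266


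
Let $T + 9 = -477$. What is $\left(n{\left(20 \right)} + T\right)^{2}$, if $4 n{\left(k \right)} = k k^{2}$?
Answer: $2292196$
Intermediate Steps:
$n{\left(k \right)} = \frac{k^{3}}{4}$ ($n{\left(k \right)} = \frac{k k^{2}}{4} = \frac{k^{3}}{4}$)
$T = -486$ ($T = -9 - 477 = -486$)
$\left(n{\left(20 \right)} + T\right)^{2} = \left(\frac{20^{3}}{4} - 486\right)^{2} = \left(\frac{1}{4} \cdot 8000 - 486\right)^{2} = \left(2000 - 486\right)^{2} = 1514^{2} = 2292196$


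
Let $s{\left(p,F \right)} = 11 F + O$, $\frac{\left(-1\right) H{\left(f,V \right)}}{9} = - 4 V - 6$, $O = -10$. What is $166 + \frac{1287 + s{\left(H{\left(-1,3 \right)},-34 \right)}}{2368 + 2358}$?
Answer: $\frac{785419}{4726} \approx 166.19$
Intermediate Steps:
$H{\left(f,V \right)} = 54 + 36 V$ ($H{\left(f,V \right)} = - 9 \left(- 4 V - 6\right) = - 9 \left(-6 - 4 V\right) = 54 + 36 V$)
$s{\left(p,F \right)} = -10 + 11 F$ ($s{\left(p,F \right)} = 11 F - 10 = -10 + 11 F$)
$166 + \frac{1287 + s{\left(H{\left(-1,3 \right)},-34 \right)}}{2368 + 2358} = 166 + \frac{1287 + \left(-10 + 11 \left(-34\right)\right)}{2368 + 2358} = 166 + \frac{1287 - 384}{4726} = 166 + \left(1287 - 384\right) \frac{1}{4726} = 166 + 903 \cdot \frac{1}{4726} = 166 + \frac{903}{4726} = \frac{785419}{4726}$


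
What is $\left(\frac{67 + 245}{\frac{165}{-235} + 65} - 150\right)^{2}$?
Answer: $\frac{48100385124}{2283121} \approx 21068.0$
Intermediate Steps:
$\left(\frac{67 + 245}{\frac{165}{-235} + 65} - 150\right)^{2} = \left(\frac{312}{165 \left(- \frac{1}{235}\right) + 65} - 150\right)^{2} = \left(\frac{312}{- \frac{33}{47} + 65} - 150\right)^{2} = \left(\frac{312}{\frac{3022}{47}} - 150\right)^{2} = \left(312 \cdot \frac{47}{3022} - 150\right)^{2} = \left(\frac{7332}{1511} - 150\right)^{2} = \left(- \frac{219318}{1511}\right)^{2} = \frac{48100385124}{2283121}$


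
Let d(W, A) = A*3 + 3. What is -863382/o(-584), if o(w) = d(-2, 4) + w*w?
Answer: -863382/341071 ≈ -2.5314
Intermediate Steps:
d(W, A) = 3 + 3*A (d(W, A) = 3*A + 3 = 3 + 3*A)
o(w) = 15 + w² (o(w) = (3 + 3*4) + w*w = (3 + 12) + w² = 15 + w²)
-863382/o(-584) = -863382/(15 + (-584)²) = -863382/(15 + 341056) = -863382/341071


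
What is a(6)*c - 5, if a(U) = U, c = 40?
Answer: 235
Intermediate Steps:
a(6)*c - 5 = 6*40 - 5 = 240 - 5 = 235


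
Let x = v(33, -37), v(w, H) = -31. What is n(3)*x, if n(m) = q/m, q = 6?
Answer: -62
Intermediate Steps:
x = -31
n(m) = 6/m
n(3)*x = (6/3)*(-31) = (6*(⅓))*(-31) = 2*(-31) = -62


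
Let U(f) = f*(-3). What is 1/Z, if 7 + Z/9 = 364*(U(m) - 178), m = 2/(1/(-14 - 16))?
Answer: 1/6489 ≈ 0.00015411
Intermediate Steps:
m = -60 (m = 2/(1/(-30)) = 2/(-1/30) = 2*(-30) = -60)
U(f) = -3*f
Z = 6489 (Z = -63 + 9*(364*(-3*(-60) - 178)) = -63 + 9*(364*(180 - 178)) = -63 + 9*(364*2) = -63 + 9*728 = -63 + 6552 = 6489)
1/Z = 1/6489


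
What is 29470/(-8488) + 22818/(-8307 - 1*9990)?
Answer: -122148629/25884156 ≈ -4.7190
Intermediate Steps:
29470/(-8488) + 22818/(-8307 - 1*9990) = 29470*(-1/8488) + 22818/(-8307 - 9990) = -14735/4244 + 22818/(-18297) = -14735/4244 + 22818*(-1/18297) = -14735/4244 - 7606/6099 = -122148629/25884156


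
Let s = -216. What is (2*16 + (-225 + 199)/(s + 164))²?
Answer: 4225/4 ≈ 1056.3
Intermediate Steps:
(2*16 + (-225 + 199)/(s + 164))² = (2*16 + (-225 + 199)/(-216 + 164))² = (32 - 26/(-52))² = (32 - 26*(-1/52))² = (32 + ½)² = (65/2)² = 4225/4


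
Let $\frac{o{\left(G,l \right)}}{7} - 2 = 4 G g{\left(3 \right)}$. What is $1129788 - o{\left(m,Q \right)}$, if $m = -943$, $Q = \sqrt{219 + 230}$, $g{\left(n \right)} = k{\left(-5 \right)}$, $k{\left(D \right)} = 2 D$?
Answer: $865734$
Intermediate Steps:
$g{\left(n \right)} = -10$ ($g{\left(n \right)} = 2 \left(-5\right) = -10$)
$Q = \sqrt{449} \approx 21.19$
$o{\left(G,l \right)} = 14 - 280 G$ ($o{\left(G,l \right)} = 14 + 7 \cdot 4 G \left(-10\right) = 14 + 7 \left(- 40 G\right) = 14 - 280 G$)
$1129788 - o{\left(m,Q \right)} = 1129788 - \left(14 - -264040\right) = 1129788 - \left(14 + 264040\right) = 1129788 - 264054 = 865734$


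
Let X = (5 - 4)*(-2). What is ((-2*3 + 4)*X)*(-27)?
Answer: -108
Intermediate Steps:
X = -2 (X = 1*(-2) = -2)
((-2*3 + 4)*X)*(-27) = ((-2*3 + 4)*(-2))*(-27) = ((-6 + 4)*(-2))*(-27) = -2*(-2)*(-27) = 4*(-27) = -108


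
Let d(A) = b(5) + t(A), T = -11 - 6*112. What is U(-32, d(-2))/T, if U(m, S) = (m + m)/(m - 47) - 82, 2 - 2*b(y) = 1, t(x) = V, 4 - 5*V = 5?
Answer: 6414/53957 ≈ 0.11887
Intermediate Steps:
V = -1/5 (V = 4/5 - 1/5*5 = 4/5 - 1 = -1/5 ≈ -0.20000)
t(x) = -1/5
T = -683 (T = -11 - 672 = -683)
b(y) = 1/2 (b(y) = 1 - 1/2*1 = 1 - 1/2 = 1/2)
d(A) = 3/10 (d(A) = 1/2 - 1/5 = 3/10)
U(m, S) = -82 + 2*m/(-47 + m) (U(m, S) = (2*m)/(-47 + m) - 82 = 2*m/(-47 + m) - 82 = -82 + 2*m/(-47 + m))
U(-32, d(-2))/T = (2*(1927 - 40*(-32))/(-47 - 32))/(-683) = (2*(1927 + 1280)/(-79))*(-1/683) = (2*(-1/79)*3207)*(-1/683) = -6414/79*(-1/683) = 6414/53957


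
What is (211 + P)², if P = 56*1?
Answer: 71289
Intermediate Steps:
P = 56
(211 + P)² = (211 + 56)² = 267² = 71289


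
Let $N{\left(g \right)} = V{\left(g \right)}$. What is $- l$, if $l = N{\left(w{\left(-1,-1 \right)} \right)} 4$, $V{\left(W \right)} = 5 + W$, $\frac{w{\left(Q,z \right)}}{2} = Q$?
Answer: $-12$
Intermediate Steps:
$w{\left(Q,z \right)} = 2 Q$
$N{\left(g \right)} = 5 + g$
$l = 12$ ($l = \left(5 + 2 \left(-1\right)\right) 4 = \left(5 - 2\right) 4 = 3 \cdot 4 = 12$)
$- l = \left(-1\right) 12 = -12$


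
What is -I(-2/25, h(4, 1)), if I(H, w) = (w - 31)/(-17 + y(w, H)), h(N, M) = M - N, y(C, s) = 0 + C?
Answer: -17/10 ≈ -1.7000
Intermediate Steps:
y(C, s) = C
I(H, w) = (-31 + w)/(-17 + w) (I(H, w) = (w - 31)/(-17 + w) = (-31 + w)/(-17 + w))
-I(-2/25, h(4, 1)) = -(-31 + (1 - 1*4))/(-17 + (1 - 1*4)) = -(-31 + (1 - 4))/(-17 + (1 - 4)) = -(-31 - 3)/(-17 - 3) = -(-34)/(-20) = -(-1)*(-34)/20 = -1*17/10 = -17/10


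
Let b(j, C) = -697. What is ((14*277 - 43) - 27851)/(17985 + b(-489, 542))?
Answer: -3002/2161 ≈ -1.3892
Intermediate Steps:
((14*277 - 43) - 27851)/(17985 + b(-489, 542)) = ((14*277 - 43) - 27851)/(17985 - 697) = ((3878 - 43) - 27851)/17288 = (3835 - 27851)*(1/17288) = -24016*1/17288 = -3002/2161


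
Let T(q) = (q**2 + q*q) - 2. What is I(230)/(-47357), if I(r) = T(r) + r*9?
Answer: -107868/47357 ≈ -2.2778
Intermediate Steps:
T(q) = -2 + 2*q**2 (T(q) = (q**2 + q**2) - 2 = 2*q**2 - 2 = -2 + 2*q**2)
I(r) = -2 + 2*r**2 + 9*r (I(r) = (-2 + 2*r**2) + r*9 = (-2 + 2*r**2) + 9*r = -2 + 2*r**2 + 9*r)
I(230)/(-47357) = (-2 + 2*230**2 + 9*230)/(-47357) = (-2 + 2*52900 + 2070)*(-1/47357) = (-2 + 105800 + 2070)*(-1/47357) = 107868*(-1/47357) = -107868/47357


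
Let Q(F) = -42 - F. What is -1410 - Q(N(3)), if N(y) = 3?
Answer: -1365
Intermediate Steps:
-1410 - Q(N(3)) = -1410 - (-42 - 1*3) = -1410 - (-42 - 3) = -1410 - 1*(-45) = -1410 + 45 = -1365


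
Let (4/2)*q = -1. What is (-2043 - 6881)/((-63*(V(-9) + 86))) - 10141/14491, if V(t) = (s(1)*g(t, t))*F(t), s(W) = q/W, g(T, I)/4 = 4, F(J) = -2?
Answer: 32075809/46559583 ≈ 0.68892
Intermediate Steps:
q = -½ (q = (½)*(-1) = -½ ≈ -0.50000)
g(T, I) = 16 (g(T, I) = 4*4 = 16)
s(W) = -1/(2*W)
V(t) = 16 (V(t) = (-½/1*16)*(-2) = (-½*1*16)*(-2) = -½*16*(-2) = -8*(-2) = 16)
(-2043 - 6881)/((-63*(V(-9) + 86))) - 10141/14491 = (-2043 - 6881)/((-63*(16 + 86))) - 10141/14491 = -8924/((-63*102)) - 10141*1/14491 = -8924/(-6426) - 10141/14491 = -8924*(-1/6426) - 10141/14491 = 4462/3213 - 10141/14491 = 32075809/46559583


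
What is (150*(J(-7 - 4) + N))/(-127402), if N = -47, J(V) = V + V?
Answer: 5175/63701 ≈ 0.081239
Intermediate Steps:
J(V) = 2*V
(150*(J(-7 - 4) + N))/(-127402) = (150*(2*(-7 - 4) - 47))/(-127402) = (150*(2*(-11) - 47))*(-1/127402) = (150*(-22 - 47))*(-1/127402) = (150*(-69))*(-1/127402) = -10350*(-1/127402) = 5175/63701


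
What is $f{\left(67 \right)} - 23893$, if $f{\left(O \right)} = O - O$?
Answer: $-23893$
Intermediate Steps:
$f{\left(O \right)} = 0$
$f{\left(67 \right)} - 23893 = 0 - 23893 = -23893$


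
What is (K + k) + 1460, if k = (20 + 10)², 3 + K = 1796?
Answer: 4153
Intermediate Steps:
K = 1793 (K = -3 + 1796 = 1793)
k = 900 (k = 30² = 900)
(K + k) + 1460 = (1793 + 900) + 1460 = 2693 + 1460 = 4153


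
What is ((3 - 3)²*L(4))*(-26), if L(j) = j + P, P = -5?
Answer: 0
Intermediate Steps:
L(j) = -5 + j (L(j) = j - 5 = -5 + j)
((3 - 3)²*L(4))*(-26) = ((3 - 3)²*(-5 + 4))*(-26) = (0²*(-1))*(-26) = (0*(-1))*(-26) = 0*(-26) = 0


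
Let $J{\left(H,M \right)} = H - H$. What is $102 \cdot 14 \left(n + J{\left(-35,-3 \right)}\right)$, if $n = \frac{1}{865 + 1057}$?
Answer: $\frac{714}{961} \approx 0.74298$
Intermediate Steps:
$n = \frac{1}{1922} \approx 0.00052029$
$J{\left(H,M \right)} = 0$
$102 \cdot 14 \left(n + J{\left(-35,-3 \right)}\right) = 102 \cdot 14 \left(\frac{1}{1922} + 0\right) = 1428 \cdot \frac{1}{1922} = \frac{714}{961}$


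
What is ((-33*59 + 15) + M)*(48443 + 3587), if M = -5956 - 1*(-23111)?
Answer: 792052690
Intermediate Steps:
M = 17155 (M = -5956 + 23111 = 17155)
((-33*59 + 15) + M)*(48443 + 3587) = ((-33*59 + 15) + 17155)*(48443 + 3587) = ((-1947 + 15) + 17155)*52030 = (-1932 + 17155)*52030 = 15223*52030 = 792052690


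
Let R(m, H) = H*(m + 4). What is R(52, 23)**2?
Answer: 1658944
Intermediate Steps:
R(m, H) = H*(4 + m)
R(52, 23)**2 = (23*(4 + 52))**2 = (23*56)**2 = 1288**2 = 1658944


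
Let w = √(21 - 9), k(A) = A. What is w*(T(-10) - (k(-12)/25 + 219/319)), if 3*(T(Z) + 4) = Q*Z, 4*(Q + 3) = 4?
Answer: 117718*√3/23925 ≈ 8.5222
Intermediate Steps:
Q = -2 (Q = -3 + (¼)*4 = -3 + 1 = -2)
T(Z) = -4 - 2*Z/3 (T(Z) = -4 + (-2*Z)/3 = -4 - 2*Z/3)
w = 2*√3 (w = √12 = 2*√3 ≈ 3.4641)
w*(T(-10) - (k(-12)/25 + 219/319)) = (2*√3)*((-4 - ⅔*(-10)) - (-12/25 + 219/319)) = (2*√3)*((-4 + 20/3) - (-12*1/25 + 219*(1/319))) = (2*√3)*(8/3 - (-12/25 + 219/319)) = (2*√3)*(8/3 - 1*1647/7975) = (2*√3)*(8/3 - 1647/7975) = (2*√3)*(58859/23925) = 117718*√3/23925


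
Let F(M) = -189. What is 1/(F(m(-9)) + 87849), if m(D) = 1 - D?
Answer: 1/87660 ≈ 1.1408e-5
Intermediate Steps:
1/(F(m(-9)) + 87849) = 1/(-189 + 87849) = 1/87660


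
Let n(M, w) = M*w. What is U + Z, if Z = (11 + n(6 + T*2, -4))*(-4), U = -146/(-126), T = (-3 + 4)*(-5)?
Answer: -6731/63 ≈ -106.84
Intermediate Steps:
T = -5 (T = 1*(-5) = -5)
U = 73/63 (U = -146*(-1/126) = 73/63 ≈ 1.1587)
Z = -108 (Z = (11 + (6 - 5*2)*(-4))*(-4) = (11 + (6 - 10)*(-4))*(-4) = (11 - 4*(-4))*(-4) = (11 + 16)*(-4) = 27*(-4) = -108)
U + Z = 73/63 - 108 = -6731/63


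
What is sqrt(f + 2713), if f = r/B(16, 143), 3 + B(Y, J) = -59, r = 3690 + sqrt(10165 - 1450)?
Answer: sqrt(10199992 - 62*sqrt(8715))/62 ≈ 51.497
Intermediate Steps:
r = 3690 + sqrt(8715) ≈ 3783.4
B(Y, J) = -62 (B(Y, J) = -3 - 59 = -62)
f = -1845/31 - sqrt(8715)/62 (f = (3690 + sqrt(8715))/(-62) = (3690 + sqrt(8715))*(-1/62) = -1845/31 - sqrt(8715)/62 ≈ -61.022)
sqrt(f + 2713) = sqrt((-1845/31 - sqrt(8715)/62) + 2713) = sqrt(82258/31 - sqrt(8715)/62)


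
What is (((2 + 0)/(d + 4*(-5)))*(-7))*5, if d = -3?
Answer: 70/23 ≈ 3.0435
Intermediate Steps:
(((2 + 0)/(d + 4*(-5)))*(-7))*5 = (((2 + 0)/(-3 + 4*(-5)))*(-7))*5 = ((2/(-3 - 20))*(-7))*5 = ((2/(-23))*(-7))*5 = ((2*(-1/23))*(-7))*5 = -2/23*(-7)*5 = (14/23)*5 = 70/23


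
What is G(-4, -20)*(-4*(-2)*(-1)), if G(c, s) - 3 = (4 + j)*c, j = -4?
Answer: -24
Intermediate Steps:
G(c, s) = 3 (G(c, s) = 3 + (4 - 4)*c = 3 + 0*c = 3 + 0 = 3)
G(-4, -20)*(-4*(-2)*(-1)) = 3*(-4*(-2)*(-1)) = 3*(8*(-1)) = 3*(-8) = -24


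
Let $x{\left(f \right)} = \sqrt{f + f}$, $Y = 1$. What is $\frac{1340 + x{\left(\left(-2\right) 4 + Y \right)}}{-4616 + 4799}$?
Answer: $\frac{1340}{183} + \frac{i \sqrt{14}}{183} \approx 7.3224 + 0.020446 i$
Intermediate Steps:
$x{\left(f \right)} = \sqrt{2} \sqrt{f}$ ($x{\left(f \right)} = \sqrt{2 f} = \sqrt{2} \sqrt{f}$)
$\frac{1340 + x{\left(\left(-2\right) 4 + Y \right)}}{-4616 + 4799} = \frac{1340 + \sqrt{2} \sqrt{\left(-2\right) 4 + 1}}{-4616 + 4799} = \frac{1340 + \sqrt{2} \sqrt{-8 + 1}}{183} = \left(1340 + \sqrt{2} \sqrt{-7}\right) \frac{1}{183} = \left(1340 + \sqrt{2} i \sqrt{7}\right) \frac{1}{183} = \left(1340 + i \sqrt{14}\right) \frac{1}{183} = \frac{1340}{183} + \frac{i \sqrt{14}}{183}$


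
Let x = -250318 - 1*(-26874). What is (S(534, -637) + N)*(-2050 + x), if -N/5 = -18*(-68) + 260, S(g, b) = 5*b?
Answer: 2391363870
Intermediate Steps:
N = -7420 (N = -5*(-18*(-68) + 260) = -5*(1224 + 260) = -5*1484 = -7420)
x = -223444 (x = -250318 + 26874 = -223444)
(S(534, -637) + N)*(-2050 + x) = (5*(-637) - 7420)*(-2050 - 223444) = (-3185 - 7420)*(-225494) = -10605*(-225494) = 2391363870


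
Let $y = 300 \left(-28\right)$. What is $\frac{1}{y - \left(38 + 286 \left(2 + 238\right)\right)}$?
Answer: $- \frac{1}{77078} \approx -1.2974 \cdot 10^{-5}$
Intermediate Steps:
$y = -8400$
$\frac{1}{y - \left(38 + 286 \left(2 + 238\right)\right)} = \frac{1}{-8400 - \left(38 + 286 \left(2 + 238\right)\right)} = \frac{1}{-8400 - 68678} = \frac{1}{-77078} = - \frac{1}{77078}$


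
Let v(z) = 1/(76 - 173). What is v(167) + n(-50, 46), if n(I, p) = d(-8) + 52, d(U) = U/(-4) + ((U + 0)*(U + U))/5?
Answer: 38601/485 ≈ 79.590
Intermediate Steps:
d(U) = -U/4 + 2*U²/5 (d(U) = U*(-¼) + (U*(2*U))*(⅕) = -U/4 + (2*U²)*(⅕) = -U/4 + 2*U²/5)
n(I, p) = 398/5 (n(I, p) = (1/20)*(-8)*(-5 + 8*(-8)) + 52 = (1/20)*(-8)*(-5 - 64) + 52 = (1/20)*(-8)*(-69) + 52 = 138/5 + 52 = 398/5)
v(z) = -1/97 (v(z) = 1/(-97) = -1/97)
v(167) + n(-50, 46) = -1/97 + 398/5 = 38601/485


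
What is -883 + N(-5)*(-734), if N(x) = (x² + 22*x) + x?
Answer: 65177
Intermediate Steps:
N(x) = x² + 23*x
-883 + N(-5)*(-734) = -883 - 5*(23 - 5)*(-734) = -883 - 5*18*(-734) = -883 - 90*(-734) = -883 + 66060 = 65177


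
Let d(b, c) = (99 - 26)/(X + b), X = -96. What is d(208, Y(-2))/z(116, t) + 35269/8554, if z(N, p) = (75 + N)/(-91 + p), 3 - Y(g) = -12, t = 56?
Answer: 4025379/1005424 ≈ 4.0037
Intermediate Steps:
Y(g) = 15 (Y(g) = 3 - 1*(-12) = 3 + 12 = 15)
z(N, p) = (75 + N)/(-91 + p)
d(b, c) = 73/(-96 + b) (d(b, c) = (99 - 26)/(-96 + b) = 73/(-96 + b))
d(208, Y(-2))/z(116, t) + 35269/8554 = (73/(-96 + 208))/(((75 + 116)/(-91 + 56))) + 35269/8554 = (73/112)/((191/(-35))) + 35269*(1/8554) = (73*(1/112))/((-1/35*191)) + 2713/658 = 73/(112*(-191/35)) + 2713/658 = (73/112)*(-35/191) + 2713/658 = -365/3056 + 2713/658 = 4025379/1005424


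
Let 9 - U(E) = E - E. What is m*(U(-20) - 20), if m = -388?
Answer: 4268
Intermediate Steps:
U(E) = 9 (U(E) = 9 - (E - E) = 9 - 1*0 = 9 + 0 = 9)
m*(U(-20) - 20) = -388*(9 - 20) = -388*(-11) = 4268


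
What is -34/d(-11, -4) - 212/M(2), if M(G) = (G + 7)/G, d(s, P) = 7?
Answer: -3274/63 ≈ -51.968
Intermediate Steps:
M(G) = (7 + G)/G
-34/d(-11, -4) - 212/M(2) = -34/7 - 212*2/(7 + 2) = -34*1/7 - 212/((1/2)*9) = -34/7 - 212/9/2 = -34/7 - 212*2/9 = -34/7 - 424/9 = -3274/63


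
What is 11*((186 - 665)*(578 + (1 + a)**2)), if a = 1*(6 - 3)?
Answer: -3129786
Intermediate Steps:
a = 3 (a = 1*3 = 3)
11*((186 - 665)*(578 + (1 + a)**2)) = 11*((186 - 665)*(578 + (1 + 3)**2)) = 11*(-479*(578 + 4**2)) = 11*(-479*(578 + 16)) = 11*(-479*594) = 11*(-284526) = -3129786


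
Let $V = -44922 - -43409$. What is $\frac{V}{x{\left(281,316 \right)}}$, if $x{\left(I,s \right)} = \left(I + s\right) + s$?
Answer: $- \frac{1513}{913} \approx -1.6572$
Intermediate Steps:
$x{\left(I,s \right)} = I + 2 s$
$V = -1513$ ($V = -44922 + 43409 = -1513$)
$\frac{V}{x{\left(281,316 \right)}} = - \frac{1513}{281 + 2 \cdot 316} = - \frac{1513}{281 + 632} = - \frac{1513}{913}$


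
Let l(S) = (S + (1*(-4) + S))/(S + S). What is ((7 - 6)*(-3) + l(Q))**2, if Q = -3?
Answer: 16/9 ≈ 1.7778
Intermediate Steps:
l(S) = (-4 + 2*S)/(2*S) (l(S) = (S + (-4 + S))/((2*S)) = (-4 + 2*S)*(1/(2*S)) = (-4 + 2*S)/(2*S))
((7 - 6)*(-3) + l(Q))**2 = ((7 - 6)*(-3) + (-2 - 3)/(-3))**2 = (1*(-3) - 1/3*(-5))**2 = (-3 + 5/3)**2 = (-4/3)**2 = 16/9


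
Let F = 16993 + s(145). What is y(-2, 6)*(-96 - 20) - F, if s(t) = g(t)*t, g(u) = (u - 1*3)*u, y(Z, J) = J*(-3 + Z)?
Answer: -2999063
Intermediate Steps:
g(u) = u*(-3 + u) (g(u) = (u - 3)*u = (-3 + u)*u = u*(-3 + u))
s(t) = t²*(-3 + t) (s(t) = (t*(-3 + t))*t = t²*(-3 + t))
F = 3002543 (F = 16993 + 145²*(-3 + 145) = 16993 + 21025*142 = 16993 + 2985550 = 3002543)
y(-2, 6)*(-96 - 20) - F = (6*(-3 - 2))*(-96 - 20) - 1*3002543 = (6*(-5))*(-116) - 3002543 = -30*(-116) - 3002543 = 3480 - 3002543 = -2999063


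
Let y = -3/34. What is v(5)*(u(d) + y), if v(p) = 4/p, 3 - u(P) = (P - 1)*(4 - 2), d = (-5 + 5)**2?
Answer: 334/85 ≈ 3.9294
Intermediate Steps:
d = 0 (d = 0**2 = 0)
y = -3/34 (y = -3*1/34 = -3/34 ≈ -0.088235)
u(P) = 5 - 2*P (u(P) = 3 - (P - 1)*(4 - 2) = 3 - (-1 + P)*2 = 3 - (-2 + 2*P) = 3 + (2 - 2*P) = 5 - 2*P)
v(5)*(u(d) + y) = (4/5)*((5 - 2*0) - 3/34) = (4*(1/5))*((5 + 0) - 3/34) = 4*(5 - 3/34)/5 = (4/5)*(167/34) = 334/85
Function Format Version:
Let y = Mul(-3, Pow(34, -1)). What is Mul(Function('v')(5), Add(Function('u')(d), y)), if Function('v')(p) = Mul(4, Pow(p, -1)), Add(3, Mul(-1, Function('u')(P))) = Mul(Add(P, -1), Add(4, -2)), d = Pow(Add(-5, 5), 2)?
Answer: Rational(334, 85) ≈ 3.9294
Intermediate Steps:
d = 0 (d = Pow(0, 2) = 0)
y = Rational(-3, 34) (y = Mul(-3, Rational(1, 34)) = Rational(-3, 34) ≈ -0.088235)
Function('u')(P) = Add(5, Mul(-2, P)) (Function('u')(P) = Add(3, Mul(-1, Mul(Add(P, -1), Add(4, -2)))) = Add(3, Mul(-1, Mul(Add(-1, P), 2))) = Add(3, Mul(-1, Add(-2, Mul(2, P)))) = Add(3, Add(2, Mul(-2, P))) = Add(5, Mul(-2, P)))
Mul(Function('v')(5), Add(Function('u')(d), y)) = Mul(Mul(4, Pow(5, -1)), Add(Add(5, Mul(-2, 0)), Rational(-3, 34))) = Mul(Mul(4, Rational(1, 5)), Add(Add(5, 0), Rational(-3, 34))) = Mul(Rational(4, 5), Add(5, Rational(-3, 34))) = Mul(Rational(4, 5), Rational(167, 34)) = Rational(334, 85)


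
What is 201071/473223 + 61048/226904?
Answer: 9314141486/13422023949 ≈ 0.69394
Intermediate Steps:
201071/473223 + 61048/226904 = 201071*(1/473223) + 61048*(1/226904) = 201071/473223 + 7631/28363 = 9314141486/13422023949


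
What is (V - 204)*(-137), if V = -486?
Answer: 94530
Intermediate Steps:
(V - 204)*(-137) = (-486 - 204)*(-137) = -690*(-137) = 94530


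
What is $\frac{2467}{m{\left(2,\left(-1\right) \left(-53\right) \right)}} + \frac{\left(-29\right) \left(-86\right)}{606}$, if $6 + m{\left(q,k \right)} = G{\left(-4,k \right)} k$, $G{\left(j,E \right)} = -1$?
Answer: $- \frac{673928}{17877} \approx -37.698$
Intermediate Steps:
$m{\left(q,k \right)} = -6 - k$
$\frac{2467}{m{\left(2,\left(-1\right) \left(-53\right) \right)}} + \frac{\left(-29\right) \left(-86\right)}{606} = \frac{2467}{-6 - \left(-1\right) \left(-53\right)} + \frac{\left(-29\right) \left(-86\right)}{606} = \frac{2467}{-6 - 53} + 2494 \cdot \frac{1}{606} = \frac{2467}{-6 - 53} + \frac{1247}{303} = \frac{2467}{-59} + \frac{1247}{303} = 2467 \left(- \frac{1}{59}\right) + \frac{1247}{303} = - \frac{2467}{59} + \frac{1247}{303} = - \frac{673928}{17877}$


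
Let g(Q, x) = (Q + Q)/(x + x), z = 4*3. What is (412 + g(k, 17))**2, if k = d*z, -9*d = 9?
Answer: 48888064/289 ≈ 1.6916e+5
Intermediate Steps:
d = -1 (d = -1/9*9 = -1)
z = 12
k = -12 (k = -1*12 = -12)
g(Q, x) = Q/x (g(Q, x) = (2*Q)/((2*x)) = (2*Q)*(1/(2*x)) = Q/x)
(412 + g(k, 17))**2 = (412 - 12/17)**2 = (6992/17)**2 = 48888064/289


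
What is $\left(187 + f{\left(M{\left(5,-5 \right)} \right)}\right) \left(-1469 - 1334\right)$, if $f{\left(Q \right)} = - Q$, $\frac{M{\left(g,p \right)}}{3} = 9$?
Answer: $-448480$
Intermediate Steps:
$M{\left(g,p \right)} = 27$ ($M{\left(g,p \right)} = 3 \cdot 9 = 27$)
$\left(187 + f{\left(M{\left(5,-5 \right)} \right)}\right) \left(-1469 - 1334\right) = \left(187 - 27\right) \left(-1469 - 1334\right) = \left(187 - 27\right) \left(-2803\right) = 160 \left(-2803\right) = -448480$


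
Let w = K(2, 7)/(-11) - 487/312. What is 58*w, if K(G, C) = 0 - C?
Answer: -92017/1716 ≈ -53.623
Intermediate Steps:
K(G, C) = -C
w = -3173/3432 (w = -1*7/(-11) - 487/312 = -7*(-1/11) - 487*1/312 = 7/11 - 487/312 = -3173/3432 ≈ -0.92453)
58*w = 58*(-3173/3432) = -92017/1716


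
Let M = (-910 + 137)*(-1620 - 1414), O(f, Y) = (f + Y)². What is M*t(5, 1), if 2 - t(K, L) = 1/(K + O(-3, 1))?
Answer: 39869794/9 ≈ 4.4300e+6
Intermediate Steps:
O(f, Y) = (Y + f)²
M = 2345282 (M = -773*(-3034) = 2345282)
t(K, L) = 2 - 1/(4 + K) (t(K, L) = 2 - 1/(K + (1 - 3)²) = 2 - 1/(K + (-2)²) = 2 - 1/(K + 4) = 2 - 1/(4 + K))
M*t(5, 1) = 2345282*((7 + 2*5)/(4 + 5)) = 2345282*((7 + 10)/9) = 2345282*((⅑)*17) = 2345282*(17/9) = 39869794/9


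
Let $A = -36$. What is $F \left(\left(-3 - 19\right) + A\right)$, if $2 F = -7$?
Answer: $203$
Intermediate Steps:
$F = - \frac{7}{2}$ ($F = \frac{1}{2} \left(-7\right) = - \frac{7}{2} \approx -3.5$)
$F \left(\left(-3 - 19\right) + A\right) = - \frac{7 \left(\left(-3 - 19\right) - 36\right)}{2} = - \frac{7 \left(-22 - 36\right)}{2} = \left(- \frac{7}{2}\right) \left(-58\right) = 203$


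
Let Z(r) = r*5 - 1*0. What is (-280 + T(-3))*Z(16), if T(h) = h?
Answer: -22640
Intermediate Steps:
Z(r) = 5*r (Z(r) = 5*r + 0 = 5*r)
(-280 + T(-3))*Z(16) = (-280 - 3)*(5*16) = -283*80 = -22640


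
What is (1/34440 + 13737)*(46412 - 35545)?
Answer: 5141202487627/34440 ≈ 1.4928e+8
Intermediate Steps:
(1/34440 + 13737)*(46412 - 35545) = (1/34440 + 13737)*10867 = (473102281/34440)*10867 = 5141202487627/34440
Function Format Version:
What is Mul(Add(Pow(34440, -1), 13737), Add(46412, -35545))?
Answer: Rational(5141202487627, 34440) ≈ 1.4928e+8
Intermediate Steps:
Mul(Add(Pow(34440, -1), 13737), Add(46412, -35545)) = Mul(Add(Rational(1, 34440), 13737), 10867) = Mul(Rational(473102281, 34440), 10867) = Rational(5141202487627, 34440)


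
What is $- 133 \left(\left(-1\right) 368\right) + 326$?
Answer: $49270$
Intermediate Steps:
$- 133 \left(\left(-1\right) 368\right) + 326 = \left(-133\right) \left(-368\right) + 326 = 48944 + 326 = 49270$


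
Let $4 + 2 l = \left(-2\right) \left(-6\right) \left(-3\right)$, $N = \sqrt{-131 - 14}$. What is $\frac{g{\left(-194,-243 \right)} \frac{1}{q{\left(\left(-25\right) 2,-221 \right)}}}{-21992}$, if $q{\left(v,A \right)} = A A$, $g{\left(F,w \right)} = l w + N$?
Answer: $- \frac{1215}{268527818} - \frac{i \sqrt{145}}{1074111272} \approx -4.5247 \cdot 10^{-6} - 1.1211 \cdot 10^{-8} i$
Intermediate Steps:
$N = i \sqrt{145}$ ($N = \sqrt{-145} = i \sqrt{145} \approx 12.042 i$)
$l = -20$ ($l = -2 + \frac{\left(-2\right) \left(-6\right) \left(-3\right)}{2} = -2 + \frac{12 \left(-3\right)}{2} = -2 + \frac{1}{2} \left(-36\right) = -2 - 18 = -20$)
$g{\left(F,w \right)} = - 20 w + i \sqrt{145}$
$q{\left(v,A \right)} = A^{2}$
$\frac{g{\left(-194,-243 \right)} \frac{1}{q{\left(\left(-25\right) 2,-221 \right)}}}{-21992} = \frac{\left(\left(-20\right) \left(-243\right) + i \sqrt{145}\right) \frac{1}{\left(-221\right)^{2}}}{-21992} = \frac{4860 + i \sqrt{145}}{48841} \left(- \frac{1}{21992}\right) = \left(4860 + i \sqrt{145}\right) \frac{1}{48841} \left(- \frac{1}{21992}\right) = \left(\frac{4860}{48841} + \frac{i \sqrt{145}}{48841}\right) \left(- \frac{1}{21992}\right) = - \frac{1215}{268527818} - \frac{i \sqrt{145}}{1074111272}$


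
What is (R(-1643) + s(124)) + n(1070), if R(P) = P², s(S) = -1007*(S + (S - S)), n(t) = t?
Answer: 2575651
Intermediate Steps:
s(S) = -1007*S (s(S) = -1007*(S + 0) = -1007*S)
(R(-1643) + s(124)) + n(1070) = ((-1643)² - 1007*124) + 1070 = (2699449 - 124868) + 1070 = 2574581 + 1070 = 2575651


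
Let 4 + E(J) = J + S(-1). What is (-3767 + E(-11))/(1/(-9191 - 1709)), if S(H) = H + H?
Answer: 41245600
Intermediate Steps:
S(H) = 2*H
E(J) = -6 + J (E(J) = -4 + (J + 2*(-1)) = -4 + (J - 2) = -4 + (-2 + J) = -6 + J)
(-3767 + E(-11))/(1/(-9191 - 1709)) = (-3767 + (-6 - 11))/(1/(-9191 - 1709)) = (-3767 - 17)/(1/(-10900)) = -3784/(-1/10900) = -3784*(-10900) = 41245600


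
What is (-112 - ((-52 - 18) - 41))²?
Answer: 1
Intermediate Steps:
(-112 - ((-52 - 18) - 41))² = (-112 - (-70 - 41))² = (-112 - 1*(-111))² = (-112 + 111)² = (-1)² = 1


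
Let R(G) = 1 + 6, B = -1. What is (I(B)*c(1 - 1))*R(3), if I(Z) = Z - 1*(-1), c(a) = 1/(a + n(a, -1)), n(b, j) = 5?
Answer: 0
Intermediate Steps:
R(G) = 7
c(a) = 1/(5 + a) (c(a) = 1/(a + 5) = 1/(5 + a))
I(Z) = 1 + Z (I(Z) = Z + 1 = 1 + Z)
(I(B)*c(1 - 1))*R(3) = ((1 - 1)/(5 + (1 - 1)))*7 = (0/(5 + 0))*7 = (0/5)*7 = (0*(⅕))*7 = 0*7 = 0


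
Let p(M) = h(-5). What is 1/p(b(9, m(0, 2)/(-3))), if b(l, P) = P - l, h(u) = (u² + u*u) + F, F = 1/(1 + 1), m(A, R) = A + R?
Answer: 2/101 ≈ 0.019802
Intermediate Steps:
F = ½ (F = 1/2 = ½ ≈ 0.50000)
h(u) = ½ + 2*u² (h(u) = (u² + u*u) + ½ = (u² + u²) + ½ = 2*u² + ½ = ½ + 2*u²)
p(M) = 101/2 (p(M) = ½ + 2*(-5)² = ½ + 2*25 = ½ + 50 = 101/2)
1/p(b(9, m(0, 2)/(-3))) = 1/(101/2) = 2/101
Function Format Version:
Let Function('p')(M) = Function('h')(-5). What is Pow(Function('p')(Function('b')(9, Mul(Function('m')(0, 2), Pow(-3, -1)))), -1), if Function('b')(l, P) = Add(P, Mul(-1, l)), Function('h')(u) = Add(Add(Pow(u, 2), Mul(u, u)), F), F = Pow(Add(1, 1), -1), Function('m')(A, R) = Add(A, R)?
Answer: Rational(2, 101) ≈ 0.019802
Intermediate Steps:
F = Rational(1, 2) (F = Pow(2, -1) = Rational(1, 2) ≈ 0.50000)
Function('h')(u) = Add(Rational(1, 2), Mul(2, Pow(u, 2))) (Function('h')(u) = Add(Add(Pow(u, 2), Mul(u, u)), Rational(1, 2)) = Add(Add(Pow(u, 2), Pow(u, 2)), Rational(1, 2)) = Add(Mul(2, Pow(u, 2)), Rational(1, 2)) = Add(Rational(1, 2), Mul(2, Pow(u, 2))))
Function('p')(M) = Rational(101, 2) (Function('p')(M) = Add(Rational(1, 2), Mul(2, Pow(-5, 2))) = Add(Rational(1, 2), Mul(2, 25)) = Add(Rational(1, 2), 50) = Rational(101, 2))
Pow(Function('p')(Function('b')(9, Mul(Function('m')(0, 2), Pow(-3, -1)))), -1) = Pow(Rational(101, 2), -1) = Rational(2, 101)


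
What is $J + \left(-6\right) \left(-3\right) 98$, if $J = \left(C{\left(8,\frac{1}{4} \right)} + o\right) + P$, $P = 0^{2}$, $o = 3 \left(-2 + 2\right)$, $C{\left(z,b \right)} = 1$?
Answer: $1765$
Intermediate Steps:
$o = 0$ ($o = 3 \cdot 0 = 0$)
$P = 0$
$J = 1$ ($J = \left(1 + 0\right) + 0 = 1 + 0 = 1$)
$J + \left(-6\right) \left(-3\right) 98 = 1 + \left(-6\right) \left(-3\right) 98 = 1 + 18 \cdot 98 = 1 + 1764 = 1765$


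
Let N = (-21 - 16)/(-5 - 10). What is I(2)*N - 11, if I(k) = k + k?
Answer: -17/15 ≈ -1.1333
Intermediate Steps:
I(k) = 2*k
N = 37/15 (N = -37/(-15) = -37*(-1/15) = 37/15 ≈ 2.4667)
I(2)*N - 11 = (2*2)*(37/15) - 11 = 4*(37/15) - 11 = 148/15 - 11 = -17/15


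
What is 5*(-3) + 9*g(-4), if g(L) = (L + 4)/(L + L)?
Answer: -15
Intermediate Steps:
g(L) = (4 + L)/(2*L) (g(L) = (4 + L)/((2*L)) = (4 + L)*(1/(2*L)) = (4 + L)/(2*L))
5*(-3) + 9*g(-4) = 5*(-3) + 9*((1/2)*(4 - 4)/(-4)) = -15 + 9*((1/2)*(-1/4)*0) = -15 + 9*0 = -15 + 0 = -15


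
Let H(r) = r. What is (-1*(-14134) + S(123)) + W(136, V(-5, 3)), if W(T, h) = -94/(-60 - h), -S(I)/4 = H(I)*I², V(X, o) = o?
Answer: -468047948/63 ≈ -7.4293e+6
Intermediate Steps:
S(I) = -4*I³ (S(I) = -4*I*I² = -4*I³)
(-1*(-14134) + S(123)) + W(136, V(-5, 3)) = (-1*(-14134) - 4*123³) + 94/(60 + 3) = (14134 - 4*1860867) + 94/63 = (14134 - 7443468) + 94*(1/63) = -7429334 + 94/63 = -468047948/63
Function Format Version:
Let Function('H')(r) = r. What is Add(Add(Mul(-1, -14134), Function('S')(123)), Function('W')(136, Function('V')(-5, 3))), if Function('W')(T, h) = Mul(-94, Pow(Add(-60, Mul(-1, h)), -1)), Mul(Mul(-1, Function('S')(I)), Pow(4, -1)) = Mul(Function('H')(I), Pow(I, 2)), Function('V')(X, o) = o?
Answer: Rational(-468047948, 63) ≈ -7.4293e+6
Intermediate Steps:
Function('S')(I) = Mul(-4, Pow(I, 3)) (Function('S')(I) = Mul(-4, Mul(I, Pow(I, 2))) = Mul(-4, Pow(I, 3)))
Add(Add(Mul(-1, -14134), Function('S')(123)), Function('W')(136, Function('V')(-5, 3))) = Add(Add(Mul(-1, -14134), Mul(-4, Pow(123, 3))), Mul(94, Pow(Add(60, 3), -1))) = Add(Add(14134, Mul(-4, 1860867)), Mul(94, Pow(63, -1))) = Add(Add(14134, -7443468), Mul(94, Rational(1, 63))) = Add(-7429334, Rational(94, 63)) = Rational(-468047948, 63)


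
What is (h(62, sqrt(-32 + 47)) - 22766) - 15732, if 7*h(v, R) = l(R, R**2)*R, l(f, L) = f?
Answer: -269471/7 ≈ -38496.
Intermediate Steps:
h(v, R) = R**2/7 (h(v, R) = (R*R)/7 = R**2/7)
(h(62, sqrt(-32 + 47)) - 22766) - 15732 = ((sqrt(-32 + 47))**2/7 - 22766) - 15732 = ((sqrt(15))**2/7 - 22766) - 15732 = ((1/7)*15 - 22766) - 15732 = (15/7 - 22766) - 15732 = -159347/7 - 15732 = -269471/7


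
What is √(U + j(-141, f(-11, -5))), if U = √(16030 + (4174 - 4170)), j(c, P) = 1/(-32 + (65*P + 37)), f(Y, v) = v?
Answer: √(-5 + 1600*√16034)/40 ≈ 11.253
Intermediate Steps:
j(c, P) = 1/(5 + 65*P) (j(c, P) = 1/(-32 + (37 + 65*P)) = 1/(5 + 65*P))
U = √16034 (U = √(16030 + 4) = √16034 ≈ 126.63)
√(U + j(-141, f(-11, -5))) = √(√16034 + 1/(5*(1 + 13*(-5)))) = √(√16034 + 1/(5*(1 - 65))) = √(√16034 + (⅕)/(-64)) = √(√16034 + (⅕)*(-1/64)) = √(√16034 - 1/320) = √(-1/320 + √16034)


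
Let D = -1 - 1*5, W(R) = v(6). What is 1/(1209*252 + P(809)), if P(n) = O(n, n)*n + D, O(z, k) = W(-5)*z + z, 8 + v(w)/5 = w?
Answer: -1/5585667 ≈ -1.7903e-7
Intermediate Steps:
v(w) = -40 + 5*w
W(R) = -10 (W(R) = -40 + 5*6 = -40 + 30 = -10)
D = -6 (D = -1 - 5 = -6)
O(z, k) = -9*z (O(z, k) = -10*z + z = -9*z)
P(n) = -6 - 9*n**2 (P(n) = (-9*n)*n - 6 = -9*n**2 - 6 = -6 - 9*n**2)
1/(1209*252 + P(809)) = 1/(1209*252 + (-6 - 9*809**2)) = 1/(304668 + (-6 - 9*654481)) = 1/(304668 + (-6 - 5890329)) = 1/(304668 - 5890335) = 1/(-5585667) = -1/5585667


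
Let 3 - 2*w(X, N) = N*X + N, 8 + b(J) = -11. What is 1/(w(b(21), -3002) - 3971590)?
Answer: -2/7997213 ≈ -2.5009e-7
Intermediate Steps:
b(J) = -19 (b(J) = -8 - 11 = -19)
w(X, N) = 3/2 - N/2 - N*X/2 (w(X, N) = 3/2 - (N*X + N)/2 = 3/2 - (N + N*X)/2 = 3/2 + (-N/2 - N*X/2) = 3/2 - N/2 - N*X/2)
1/(w(b(21), -3002) - 3971590) = 1/((3/2 - ½*(-3002) - ½*(-3002)*(-19)) - 3971590) = 1/((3/2 + 1501 - 28519) - 3971590) = 1/(-54033/2 - 3971590) = 1/(-7997213/2) = -2/7997213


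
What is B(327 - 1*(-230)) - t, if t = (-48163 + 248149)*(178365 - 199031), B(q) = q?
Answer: 4132911233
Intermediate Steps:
t = -4132910676 (t = 199986*(-20666) = -4132910676)
B(327 - 1*(-230)) - t = (327 - 1*(-230)) - 1*(-4132910676) = (327 + 230) + 4132910676 = 557 + 4132910676 = 4132911233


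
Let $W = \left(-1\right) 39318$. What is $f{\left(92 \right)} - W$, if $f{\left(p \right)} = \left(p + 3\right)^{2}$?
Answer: $48343$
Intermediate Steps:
$f{\left(p \right)} = \left(3 + p\right)^{2}$
$W = -39318$
$f{\left(92 \right)} - W = \left(3 + 92\right)^{2} - -39318 = 95^{2} + 39318 = 9025 + 39318 = 48343$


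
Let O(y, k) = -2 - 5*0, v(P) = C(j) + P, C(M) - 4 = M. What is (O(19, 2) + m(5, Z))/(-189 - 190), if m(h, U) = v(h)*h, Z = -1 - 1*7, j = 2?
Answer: -53/379 ≈ -0.13984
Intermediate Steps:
C(M) = 4 + M
Z = -8 (Z = -1 - 7 = -8)
v(P) = 6 + P (v(P) = (4 + 2) + P = 6 + P)
O(y, k) = -2 (O(y, k) = -2 + 0 = -2)
m(h, U) = h*(6 + h) (m(h, U) = (6 + h)*h = h*(6 + h))
(O(19, 2) + m(5, Z))/(-189 - 190) = (-2 + 5*(6 + 5))/(-189 - 190) = (-2 + 5*11)/(-379) = (-2 + 55)*(-1/379) = 53*(-1/379) = -53/379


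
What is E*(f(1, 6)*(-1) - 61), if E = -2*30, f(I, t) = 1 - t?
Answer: 3360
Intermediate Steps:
E = -60
E*(f(1, 6)*(-1) - 61) = -60*((1 - 1*6)*(-1) - 61) = -60*((1 - 6)*(-1) - 61) = -60*(-5*(-1) - 61) = -60*(5 - 61) = -60*(-56) = 3360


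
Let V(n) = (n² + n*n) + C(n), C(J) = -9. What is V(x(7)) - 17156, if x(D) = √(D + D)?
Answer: -17137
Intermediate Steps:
x(D) = √2*√D (x(D) = √(2*D) = √2*√D)
V(n) = -9 + 2*n² (V(n) = (n² + n*n) - 9 = (n² + n²) - 9 = 2*n² - 9 = -9 + 2*n²)
V(x(7)) - 17156 = (-9 + 2*(√2*√7)²) - 17156 = (-9 + 2*(√14)²) - 17156 = (-9 + 2*14) - 17156 = (-9 + 28) - 17156 = 19 - 17156 = -17137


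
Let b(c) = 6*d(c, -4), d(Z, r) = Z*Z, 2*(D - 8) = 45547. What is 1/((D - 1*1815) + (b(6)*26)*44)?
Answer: 2/536141 ≈ 3.7304e-6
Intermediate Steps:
D = 45563/2 (D = 8 + (1/2)*45547 = 8 + 45547/2 = 45563/2 ≈ 22782.)
d(Z, r) = Z**2
b(c) = 6*c**2
1/((D - 1*1815) + (b(6)*26)*44) = 1/((45563/2 - 1*1815) + ((6*6**2)*26)*44) = 1/((45563/2 - 1815) + ((6*36)*26)*44) = 1/(41933/2 + (216*26)*44) = 1/(41933/2 + 5616*44) = 1/(41933/2 + 247104) = 1/(536141/2) = 2/536141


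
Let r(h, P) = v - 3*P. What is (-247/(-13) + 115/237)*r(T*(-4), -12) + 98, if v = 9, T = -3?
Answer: 77012/79 ≈ 974.83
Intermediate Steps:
r(h, P) = 9 - 3*P
(-247/(-13) + 115/237)*r(T*(-4), -12) + 98 = (-247/(-13) + 115/237)*(9 - 3*(-12)) + 98 = (-247*(-1/13) + 115*(1/237))*(9 + 36) + 98 = (19 + 115/237)*45 + 98 = (4618/237)*45 + 98 = 69270/79 + 98 = 77012/79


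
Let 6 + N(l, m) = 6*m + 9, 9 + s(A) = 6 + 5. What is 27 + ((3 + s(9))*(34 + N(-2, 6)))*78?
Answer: 28497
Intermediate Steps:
s(A) = 2 (s(A) = -9 + (6 + 5) = -9 + 11 = 2)
N(l, m) = 3 + 6*m (N(l, m) = -6 + (6*m + 9) = -6 + (9 + 6*m) = 3 + 6*m)
27 + ((3 + s(9))*(34 + N(-2, 6)))*78 = 27 + ((3 + 2)*(34 + (3 + 6*6)))*78 = 27 + (5*(34 + (3 + 36)))*78 = 27 + (5*(34 + 39))*78 = 27 + (5*73)*78 = 27 + 365*78 = 27 + 28470 = 28497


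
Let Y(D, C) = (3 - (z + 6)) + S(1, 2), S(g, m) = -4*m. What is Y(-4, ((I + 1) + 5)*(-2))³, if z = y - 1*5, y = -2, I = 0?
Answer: -64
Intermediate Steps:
z = -7 (z = -2 - 1*5 = -2 - 5 = -7)
Y(D, C) = -4 (Y(D, C) = (3 - (-7 + 6)) - 4*2 = (3 - 1*(-1)) - 8 = (3 + 1) - 8 = 4 - 8 = -4)
Y(-4, ((I + 1) + 5)*(-2))³ = (-4)³ = -64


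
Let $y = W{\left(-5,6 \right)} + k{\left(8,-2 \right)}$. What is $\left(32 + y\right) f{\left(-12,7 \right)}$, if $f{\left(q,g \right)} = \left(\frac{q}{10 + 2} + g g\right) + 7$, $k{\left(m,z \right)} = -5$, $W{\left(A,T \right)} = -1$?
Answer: $1430$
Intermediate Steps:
$y = -6$ ($y = -1 - 5 = -6$)
$f{\left(q,g \right)} = 7 + g^{2} + \frac{q}{12}$ ($f{\left(q,g \right)} = \left(\frac{q}{12} + g^{2}\right) + 7 = \left(g^{2} + \frac{q}{12}\right) + 7 = 7 + g^{2} + \frac{q}{12}$)
$\left(32 + y\right) f{\left(-12,7 \right)} = \left(32 - 6\right) \left(7 + 7^{2} + \frac{1}{12} \left(-12\right)\right) = 26 \left(7 + 49 - 1\right) = 26 \cdot 55 = 1430$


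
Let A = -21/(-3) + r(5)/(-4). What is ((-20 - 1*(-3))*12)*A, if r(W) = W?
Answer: -1173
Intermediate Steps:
A = 23/4 (A = -21/(-3) + 5/(-4) = -21*(-1/3) + 5*(-1/4) = 7 - 5/4 = 23/4 ≈ 5.7500)
((-20 - 1*(-3))*12)*A = ((-20 - 1*(-3))*12)*(23/4) = ((-20 + 3)*12)*(23/4) = -17*12*(23/4) = -204*23/4 = -1173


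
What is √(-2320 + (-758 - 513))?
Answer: 3*I*√399 ≈ 59.925*I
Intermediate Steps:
√(-2320 + (-758 - 513)) = √(-2320 - 1271) = √(-3591) = 3*I*√399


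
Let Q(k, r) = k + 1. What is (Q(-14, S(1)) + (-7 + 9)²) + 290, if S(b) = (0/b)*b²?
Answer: 281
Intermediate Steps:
S(b) = 0 (S(b) = 0*b² = 0)
Q(k, r) = 1 + k
(Q(-14, S(1)) + (-7 + 9)²) + 290 = ((1 - 14) + (-7 + 9)²) + 290 = (-13 + 2²) + 290 = (-13 + 4) + 290 = -9 + 290 = 281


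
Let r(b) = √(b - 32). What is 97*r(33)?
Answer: 97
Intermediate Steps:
r(b) = √(-32 + b)
97*r(33) = 97*√(-32 + 33) = 97*√1 = 97*1 = 97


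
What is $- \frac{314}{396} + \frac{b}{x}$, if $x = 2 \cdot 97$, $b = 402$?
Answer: $\frac{24569}{19206} \approx 1.2792$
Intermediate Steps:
$x = 194$
$- \frac{314}{396} + \frac{b}{x} = - \frac{314}{396} + \frac{402}{194} = \left(-314\right) \frac{1}{396} + 402 \cdot \frac{1}{194} = - \frac{157}{198} + \frac{201}{97} = \frac{24569}{19206}$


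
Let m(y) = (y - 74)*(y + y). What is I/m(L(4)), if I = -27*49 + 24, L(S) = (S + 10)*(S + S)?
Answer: -1299/8512 ≈ -0.15261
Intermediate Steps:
L(S) = 2*S*(10 + S) (L(S) = (10 + S)*(2*S) = 2*S*(10 + S))
m(y) = 2*y*(-74 + y) (m(y) = (-74 + y)*(2*y) = 2*y*(-74 + y))
I = -1299 (I = -1323 + 24 = -1299)
I/m(L(4)) = -1299*1/(16*(-74 + 2*4*(10 + 4))*(10 + 4)) = -1299*1/(224*(-74 + 2*4*14)) = -1299*1/(224*(-74 + 112)) = -1299/(2*112*38) = -1299/8512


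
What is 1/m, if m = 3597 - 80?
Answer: 1/3517 ≈ 0.00028433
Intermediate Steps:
m = 3517
1/m = 1/3517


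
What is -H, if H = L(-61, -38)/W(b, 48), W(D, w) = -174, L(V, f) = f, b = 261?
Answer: -19/87 ≈ -0.21839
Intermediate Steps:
H = 19/87 (H = -38/(-174) = -38*(-1/174) = 19/87 ≈ 0.21839)
-H = -1*19/87 = -19/87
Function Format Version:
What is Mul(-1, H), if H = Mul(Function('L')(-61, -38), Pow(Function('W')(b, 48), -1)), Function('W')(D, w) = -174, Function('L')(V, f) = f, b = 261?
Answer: Rational(-19, 87) ≈ -0.21839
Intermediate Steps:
H = Rational(19, 87) (H = Mul(-38, Pow(-174, -1)) = Mul(-38, Rational(-1, 174)) = Rational(19, 87) ≈ 0.21839)
Mul(-1, H) = Mul(-1, Rational(19, 87)) = Rational(-19, 87)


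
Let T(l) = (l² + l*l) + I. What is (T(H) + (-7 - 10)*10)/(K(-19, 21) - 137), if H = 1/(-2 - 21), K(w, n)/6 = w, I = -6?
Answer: 93102/132779 ≈ 0.70118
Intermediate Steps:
K(w, n) = 6*w
H = -1/23 (H = 1/(-23) = -1/23 ≈ -0.043478)
T(l) = -6 + 2*l² (T(l) = (l² + l*l) - 6 = (l² + l²) - 6 = 2*l² - 6 = -6 + 2*l²)
(T(H) + (-7 - 10)*10)/(K(-19, 21) - 137) = ((-6 + 2*(-1/23)²) + (-7 - 10)*10)/(6*(-19) - 137) = ((-6 + 2*(1/529)) - 17*10)/(-114 - 137) = ((-6 + 2/529) - 170)/(-251) = (-3172/529 - 170)*(-1/251) = -93102/529*(-1/251) = 93102/132779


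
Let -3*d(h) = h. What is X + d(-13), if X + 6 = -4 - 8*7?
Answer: -185/3 ≈ -61.667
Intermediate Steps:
d(h) = -h/3
X = -66 (X = -6 + (-4 - 8*7) = -6 + (-4 - 56) = -6 - 60 = -66)
X + d(-13) = -66 - ⅓*(-13) = -66 + 13/3 = -185/3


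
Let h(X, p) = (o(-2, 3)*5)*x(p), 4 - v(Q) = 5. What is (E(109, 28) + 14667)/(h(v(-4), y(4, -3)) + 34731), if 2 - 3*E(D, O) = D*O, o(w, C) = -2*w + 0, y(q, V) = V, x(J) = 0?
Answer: 40951/104193 ≈ 0.39303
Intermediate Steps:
o(w, C) = -2*w
v(Q) = -1 (v(Q) = 4 - 1*5 = 4 - 5 = -1)
h(X, p) = 0 (h(X, p) = (-2*(-2)*5)*0 = (4*5)*0 = 20*0 = 0)
E(D, O) = 2/3 - D*O/3
(E(109, 28) + 14667)/(h(v(-4), y(4, -3)) + 34731) = ((2/3 - 1/3*109*28) + 14667)/(0 + 34731) = ((2/3 - 3052/3) + 14667)/34731 = (-3050/3 + 14667)*(1/34731) = (40951/3)*(1/34731) = 40951/104193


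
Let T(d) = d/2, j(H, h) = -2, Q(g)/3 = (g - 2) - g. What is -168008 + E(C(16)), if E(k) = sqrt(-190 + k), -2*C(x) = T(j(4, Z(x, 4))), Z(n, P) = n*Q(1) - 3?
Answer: -168008 + I*sqrt(758)/2 ≈ -1.6801e+5 + 13.766*I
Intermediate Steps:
Q(g) = -6 (Q(g) = 3*((g - 2) - g) = 3*((-2 + g) - g) = 3*(-2) = -6)
Z(n, P) = -3 - 6*n (Z(n, P) = n*(-6) - 3 = -6*n - 3 = -3 - 6*n)
T(d) = d/2 (T(d) = d*(1/2) = d/2)
C(x) = 1/2 (C(x) = -(-2)/4 = -1/2*(-1) = 1/2)
-168008 + E(C(16)) = -168008 + sqrt(-190 + 1/2) = -168008 + sqrt(-379/2) = -168008 + I*sqrt(758)/2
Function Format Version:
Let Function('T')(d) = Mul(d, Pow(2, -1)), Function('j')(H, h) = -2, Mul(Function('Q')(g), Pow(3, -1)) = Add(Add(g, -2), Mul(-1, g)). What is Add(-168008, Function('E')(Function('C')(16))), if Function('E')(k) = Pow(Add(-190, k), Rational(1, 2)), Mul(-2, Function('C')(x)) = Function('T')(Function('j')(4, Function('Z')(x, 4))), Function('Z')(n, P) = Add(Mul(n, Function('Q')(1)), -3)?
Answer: Add(-168008, Mul(Rational(1, 2), I, Pow(758, Rational(1, 2)))) ≈ Add(-1.6801e+5, Mul(13.766, I))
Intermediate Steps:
Function('Q')(g) = -6 (Function('Q')(g) = Mul(3, Add(Add(g, -2), Mul(-1, g))) = Mul(3, Add(Add(-2, g), Mul(-1, g))) = Mul(3, -2) = -6)
Function('Z')(n, P) = Add(-3, Mul(-6, n)) (Function('Z')(n, P) = Add(Mul(n, -6), -3) = Add(Mul(-6, n), -3) = Add(-3, Mul(-6, n)))
Function('T')(d) = Mul(Rational(1, 2), d) (Function('T')(d) = Mul(d, Rational(1, 2)) = Mul(Rational(1, 2), d))
Function('C')(x) = Rational(1, 2) (Function('C')(x) = Mul(Rational(-1, 2), Mul(Rational(1, 2), -2)) = Mul(Rational(-1, 2), -1) = Rational(1, 2))
Add(-168008, Function('E')(Function('C')(16))) = Add(-168008, Pow(Add(-190, Rational(1, 2)), Rational(1, 2))) = Add(-168008, Pow(Rational(-379, 2), Rational(1, 2))) = Add(-168008, Mul(Rational(1, 2), I, Pow(758, Rational(1, 2))))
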